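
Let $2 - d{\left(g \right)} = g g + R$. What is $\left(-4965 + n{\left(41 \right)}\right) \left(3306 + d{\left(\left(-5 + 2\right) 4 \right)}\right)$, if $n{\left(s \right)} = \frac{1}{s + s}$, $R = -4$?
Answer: $- \frac{644892336}{41} \approx -1.5729 \cdot 10^{7}$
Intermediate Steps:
$d{\left(g \right)} = 6 - g^{2}$ ($d{\left(g \right)} = 2 - \left(g g - 4\right) = 2 - \left(g^{2} - 4\right) = 2 - \left(-4 + g^{2}\right) = 6 - g^{2}$)
$n{\left(s \right)} = \frac{1}{2 s}$
$\left(-4965 + n{\left(41 \right)}\right) \left(3306 + d{\left(\left(-5 + 2\right) 4 \right)}\right) = \left(-4965 + \frac{1}{2 \cdot 41}\right) \left(3306 + \left(6 - \left(\left(-5 + 2\right) 4\right)^{2}\right)\right) = \left(-4965 + \frac{1}{2} \cdot \frac{1}{41}\right) \left(3306 + \left(6 - \left(\left(-3\right) 4\right)^{2}\right)\right) = \left(-4965 + \frac{1}{82}\right) \left(3306 + \left(6 - \left(-12\right)^{2}\right)\right) = - \frac{407129 \left(3306 + \left(6 - 144\right)\right)}{82} = - \frac{407129 \left(3306 - 138\right)}{82} = \left(- \frac{407129}{82}\right) 3168 = - \frac{644892336}{41}$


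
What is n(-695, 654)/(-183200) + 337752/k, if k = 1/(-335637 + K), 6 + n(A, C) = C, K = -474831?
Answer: -6268581603734481/22900 ≈ -2.7374e+11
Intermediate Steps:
n(A, C) = -6 + C
k = -1/810468 (k = 1/(-335637 - 474831) = 1/(-810468) = -1/810468 ≈ -1.2339e-6)
n(-695, 654)/(-183200) + 337752/k = (-6 + 654)/(-183200) + 337752/(-1/810468) = 648*(-1/183200) + 337752*(-810468) = -81/22900 - 273737187936 = -6268581603734481/22900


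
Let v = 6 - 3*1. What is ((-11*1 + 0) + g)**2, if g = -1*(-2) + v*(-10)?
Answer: 1521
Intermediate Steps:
v = 3 (v = 6 - 3 = 3)
g = -28 (g = -1*(-2) + 3*(-10) = 2 - 30 = -28)
((-11*1 + 0) + g)**2 = ((-11*1 + 0) - 28)**2 = ((-11 + 0) - 28)**2 = (-11 - 28)**2 = (-39)**2 = 1521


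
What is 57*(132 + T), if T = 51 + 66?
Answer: 14193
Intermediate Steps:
T = 117
57*(132 + T) = 57*(132 + 117) = 57*249 = 14193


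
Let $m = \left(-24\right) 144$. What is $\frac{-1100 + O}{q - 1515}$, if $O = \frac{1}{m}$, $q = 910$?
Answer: $\frac{3801601}{2090880} \approx 1.8182$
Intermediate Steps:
$m = -3456$
$O = - \frac{1}{3456}$ ($O = \frac{1}{-3456} = - \frac{1}{3456} \approx -0.00028935$)
$\frac{-1100 + O}{q - 1515} = \frac{-1100 - \frac{1}{3456}}{910 - 1515} = - \frac{3801601}{3456 \left(-605\right)} = \left(- \frac{3801601}{3456}\right) \left(- \frac{1}{605}\right) = \frac{3801601}{2090880}$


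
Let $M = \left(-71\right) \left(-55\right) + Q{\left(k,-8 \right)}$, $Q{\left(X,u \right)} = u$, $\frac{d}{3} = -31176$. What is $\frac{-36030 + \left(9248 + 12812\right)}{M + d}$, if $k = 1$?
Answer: $\frac{13970}{89631} \approx 0.15586$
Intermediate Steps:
$d = -93528$ ($d = 3 \left(-31176\right) = -93528$)
$M = 3897$ ($M = \left(-71\right) \left(-55\right) - 8 = 3905 - 8 = 3897$)
$\frac{-36030 + \left(9248 + 12812\right)}{M + d} = \frac{-36030 + \left(9248 + 12812\right)}{3897 - 93528} = \frac{-36030 + 22060}{-89631} = \left(-13970\right) \left(- \frac{1}{89631}\right) = \frac{13970}{89631}$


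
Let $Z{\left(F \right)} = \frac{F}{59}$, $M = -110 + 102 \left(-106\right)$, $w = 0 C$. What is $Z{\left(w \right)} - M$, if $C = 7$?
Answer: $10922$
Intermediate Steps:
$w = 0$ ($w = 0 \cdot 7 = 0$)
$M = -10922$ ($M = -110 - 10812 = -10922$)
$Z{\left(F \right)} = \frac{F}{59}$ ($Z{\left(F \right)} = F \frac{1}{59} = \frac{F}{59}$)
$Z{\left(w \right)} - M = \frac{1}{59} \cdot 0 - -10922 = 0 + 10922 = 10922$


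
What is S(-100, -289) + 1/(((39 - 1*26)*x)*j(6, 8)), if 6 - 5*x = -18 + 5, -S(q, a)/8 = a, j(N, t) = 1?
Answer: 571069/247 ≈ 2312.0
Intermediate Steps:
S(q, a) = -8*a
x = 19/5 (x = 6/5 - (-18 + 5)/5 = 6/5 - ⅕*(-13) = 6/5 + 13/5 = 19/5 ≈ 3.8000)
S(-100, -289) + 1/(((39 - 1*26)*x)*j(6, 8)) = -8*(-289) + 1/(((39 - 1*26)*(19/5))*1) = 2312 + 1/(((39 - 26)*(19/5))*1) = 2312 + 1/((13*(19/5))*1) = 2312 + 1/((247/5)*1) = 2312 + 1/(247/5) = 2312 + 5/247 = 571069/247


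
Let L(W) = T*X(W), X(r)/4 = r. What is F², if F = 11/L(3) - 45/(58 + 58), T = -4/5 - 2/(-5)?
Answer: 3478225/484416 ≈ 7.1802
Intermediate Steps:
X(r) = 4*r
T = -⅖ (T = -4*⅕ - 2*(-⅕) = -⅘ + ⅖ = -⅖ ≈ -0.40000)
L(W) = -8*W/5
F = -1865/696 (F = 11/((-8/5*3)) - 45/(58 + 58) = 11/(-24/5) - 45/116 = 11*(-5/24) - 45*1/116 = -55/24 - 45/116 = -1865/696 ≈ -2.6796)
F² = (-1865/696)² = 3478225/484416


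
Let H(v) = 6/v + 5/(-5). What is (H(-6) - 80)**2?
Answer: 6724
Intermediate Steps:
H(v) = -1 + 6/v (H(v) = 6/v + 5*(-1/5) = 6/v - 1 = -1 + 6/v)
(H(-6) - 80)**2 = ((6 - 1*(-6))/(-6) - 80)**2 = (-(6 + 6)/6 - 80)**2 = (-1/6*12 - 80)**2 = (-2 - 80)**2 = (-82)**2 = 6724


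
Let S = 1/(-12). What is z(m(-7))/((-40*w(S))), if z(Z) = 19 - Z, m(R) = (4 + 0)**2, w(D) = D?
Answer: 9/10 ≈ 0.90000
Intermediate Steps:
S = -1/12 ≈ -0.083333
m(R) = 16 (m(R) = 4**2 = 16)
z(m(-7))/((-40*w(S))) = (19 - 1*16)/((-40*(-1/12))) = (19 - 16)/(10/3) = 3*(3/10) = 9/10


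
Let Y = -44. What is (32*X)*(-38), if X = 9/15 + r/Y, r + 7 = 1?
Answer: -49248/55 ≈ -895.42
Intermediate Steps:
r = -6 (r = -7 + 1 = -6)
X = 81/110 (X = 9/15 - 6/(-44) = 9*(1/15) - 6*(-1/44) = 3/5 + 3/22 = 81/110 ≈ 0.73636)
(32*X)*(-38) = (32*(81/110))*(-38) = (1296/55)*(-38) = -49248/55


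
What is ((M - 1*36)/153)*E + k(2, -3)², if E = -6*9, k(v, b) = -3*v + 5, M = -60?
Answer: 593/17 ≈ 34.882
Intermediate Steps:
k(v, b) = 5 - 3*v
E = -54
((M - 1*36)/153)*E + k(2, -3)² = ((-60 - 1*36)/153)*(-54) + (5 - 3*2)² = ((-60 - 36)*(1/153))*(-54) + (5 - 6)² = -96*1/153*(-54) + (-1)² = -32/51*(-54) + 1 = 576/17 + 1 = 593/17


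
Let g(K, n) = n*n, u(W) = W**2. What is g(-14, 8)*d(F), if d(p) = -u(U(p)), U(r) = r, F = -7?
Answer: -3136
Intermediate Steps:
g(K, n) = n**2
d(p) = -p**2
g(-14, 8)*d(F) = 8**2*(-1*(-7)**2) = 64*(-1*49) = 64*(-49) = -3136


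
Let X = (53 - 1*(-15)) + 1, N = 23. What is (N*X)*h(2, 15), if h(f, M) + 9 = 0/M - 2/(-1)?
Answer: -11109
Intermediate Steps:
h(f, M) = -7 (h(f, M) = -9 + (0/M - 2/(-1)) = -9 + (0 - 2*(-1)) = -9 + (0 + 2) = -9 + 2 = -7)
X = 69 (X = (53 + 15) + 1 = 68 + 1 = 69)
(N*X)*h(2, 15) = (23*69)*(-7) = 1587*(-7) = -11109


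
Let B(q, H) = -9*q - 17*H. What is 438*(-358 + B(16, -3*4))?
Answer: -130524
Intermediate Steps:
B(q, H) = -17*H - 9*q
438*(-358 + B(16, -3*4)) = 438*(-358 + (-(-51)*4 - 9*16)) = 438*(-358 + (-17*(-12) - 144)) = 438*(-358 + (204 - 144)) = 438*(-358 + 60) = 438*(-298) = -130524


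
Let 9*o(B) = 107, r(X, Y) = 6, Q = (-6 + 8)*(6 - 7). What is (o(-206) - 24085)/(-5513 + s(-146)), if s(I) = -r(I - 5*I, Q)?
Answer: 216658/49671 ≈ 4.3619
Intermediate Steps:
Q = -2 (Q = 2*(-1) = -2)
s(I) = -6 (s(I) = -1*6 = -6)
o(B) = 107/9 (o(B) = (⅑)*107 = 107/9)
(o(-206) - 24085)/(-5513 + s(-146)) = (107/9 - 24085)/(-5513 - 6) = -216658/9/(-5519) = -216658/9*(-1/5519) = 216658/49671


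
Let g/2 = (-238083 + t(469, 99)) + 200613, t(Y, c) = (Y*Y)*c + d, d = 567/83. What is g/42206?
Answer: 1804310094/1751549 ≈ 1030.1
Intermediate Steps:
d = 567/83 (d = 567*(1/83) = 567/83 ≈ 6.8313)
t(Y, c) = 567/83 + c*Y² (t(Y, c) = (Y*Y)*c + 567/83 = Y²*c + 567/83 = c*Y² + 567/83 = 567/83 + c*Y²)
g = 3608620188/83 (g = 2*((-238083 + (567/83 + 99*469²)) + 200613) = 2*((-238083 + (567/83 + 99*219961)) + 200613) = 2*((-238083 + (567/83 + 21776139)) + 200613) = 2*((-238083 + 1807420104/83) + 200613) = 2*(1787659215/83 + 200613) = 2*(1804310094/83) = 3608620188/83 ≈ 4.3477e+7)
g/42206 = (3608620188/83)/42206 = (3608620188/83)*(1/42206) = 1804310094/1751549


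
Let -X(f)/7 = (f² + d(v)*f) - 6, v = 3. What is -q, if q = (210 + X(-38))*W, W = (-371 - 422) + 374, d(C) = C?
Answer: -3795302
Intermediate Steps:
X(f) = 42 - 21*f - 7*f² (X(f) = -7*((f² + 3*f) - 6) = -7*(-6 + f² + 3*f) = 42 - 21*f - 7*f²)
W = -419 (W = -793 + 374 = -419)
q = 3795302 (q = (210 + (42 - 21*(-38) - 7*(-38)²))*(-419) = (210 + (42 + 798 - 7*1444))*(-419) = (210 + (42 + 798 - 10108))*(-419) = (210 - 9268)*(-419) = -9058*(-419) = 3795302)
-q = -1*3795302 = -3795302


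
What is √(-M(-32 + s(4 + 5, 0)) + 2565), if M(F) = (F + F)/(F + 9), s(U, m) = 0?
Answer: √1355413/23 ≈ 50.618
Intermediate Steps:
M(F) = 2*F/(9 + F) (M(F) = (2*F)/(9 + F) = 2*F/(9 + F))
√(-M(-32 + s(4 + 5, 0)) + 2565) = √(-2*(-32 + 0)/(9 + (-32 + 0)) + 2565) = √(-2*(-32)/(9 - 32) + 2565) = √(-2*(-32)/(-23) + 2565) = √(-2*(-32)*(-1)/23 + 2565) = √(-1*64/23 + 2565) = √(-64/23 + 2565) = √(58931/23) = √1355413/23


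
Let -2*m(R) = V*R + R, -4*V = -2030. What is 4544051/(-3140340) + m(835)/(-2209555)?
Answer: -937364035073/693875394870 ≈ -1.3509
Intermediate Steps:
V = 1015/2 (V = -¼*(-2030) = 1015/2 ≈ 507.50)
m(R) = -1017*R/4 (m(R) = -(1015*R/2 + R)/2 = -1017*R/4)
4544051/(-3140340) + m(835)/(-2209555) = 4544051/(-3140340) - 1017/4*835/(-2209555) = 4544051*(-1/3140340) - 849195/4*(-1/2209555) = -4544051/3140340 + 169839/1767644 = -937364035073/693875394870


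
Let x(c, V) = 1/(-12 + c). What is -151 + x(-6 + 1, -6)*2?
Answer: -2569/17 ≈ -151.12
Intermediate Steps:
-151 + x(-6 + 1, -6)*2 = -151 + 2/(-12 + (-6 + 1)) = -151 + 2/(-12 - 5) = -151 + 2/(-17) = -151 - 1/17*2 = -151 - 2/17 = -2569/17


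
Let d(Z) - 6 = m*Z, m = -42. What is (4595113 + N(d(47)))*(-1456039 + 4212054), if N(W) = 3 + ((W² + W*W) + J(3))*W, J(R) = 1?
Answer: -42000646989335740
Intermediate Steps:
d(Z) = 6 - 42*Z
N(W) = 3 + W*(1 + 2*W²) (N(W) = 3 + ((W² + W*W) + 1)*W = 3 + ((W² + W²) + 1)*W = 3 + (2*W² + 1)*W = 3 + (1 + 2*W²)*W = 3 + W*(1 + 2*W²))
(4595113 + N(d(47)))*(-1456039 + 4212054) = (4595113 + (3 + (6 - 42*47) + 2*(6 - 42*47)³))*(-1456039 + 4212054) = (4595113 + (3 + (6 - 1974) + 2*(6 - 1974)³))*2756015 = (4595113 + (3 - 1968 + 2*(-1968)³))*2756015 = (4595113 + (3 - 1968 + 2*(-7622111232)))*2756015 = (4595113 + (3 - 1968 - 15244222464))*2756015 = (4595113 - 15244224429)*2756015 = -15239629316*2756015 = -42000646989335740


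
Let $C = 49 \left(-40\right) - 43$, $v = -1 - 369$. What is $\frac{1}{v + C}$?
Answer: $- \frac{1}{2373} \approx -0.00042141$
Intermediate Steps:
$v = -370$ ($v = -1 - 369 = -370$)
$C = -2003$ ($C = -1960 - 43 = -2003$)
$\frac{1}{v + C} = \frac{1}{-370 - 2003} = \frac{1}{-2373} = - \frac{1}{2373}$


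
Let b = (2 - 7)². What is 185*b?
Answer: 4625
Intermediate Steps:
b = 25 (b = (-5)² = 25)
185*b = 185*25 = 4625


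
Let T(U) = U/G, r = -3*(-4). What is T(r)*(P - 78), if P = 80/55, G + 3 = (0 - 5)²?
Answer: -5052/121 ≈ -41.752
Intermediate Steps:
G = 22 (G = -3 + (0 - 5)² = -3 + (-5)² = -3 + 25 = 22)
P = 16/11 (P = 80*(1/55) = 16/11 ≈ 1.4545)
r = 12
T(U) = U/22
T(r)*(P - 78) = ((1/22)*12)*(16/11 - 78) = (6/11)*(-842/11) = -5052/121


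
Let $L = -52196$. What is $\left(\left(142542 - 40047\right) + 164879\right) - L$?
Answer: $319570$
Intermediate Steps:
$\left(\left(142542 - 40047\right) + 164879\right) - L = \left(\left(142542 - 40047\right) + 164879\right) - -52196 = \left(102495 + 164879\right) + 52196 = 267374 + 52196 = 319570$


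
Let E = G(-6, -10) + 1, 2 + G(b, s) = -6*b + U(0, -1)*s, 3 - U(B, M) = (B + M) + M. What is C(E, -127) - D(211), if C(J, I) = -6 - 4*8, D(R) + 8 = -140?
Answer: 110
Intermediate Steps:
U(B, M) = 3 - B - 2*M (U(B, M) = 3 - ((B + M) + M) = 3 - (B + 2*M) = 3 + (-B - 2*M) = 3 - B - 2*M)
D(R) = -148 (D(R) = -8 - 140 = -148)
G(b, s) = -2 - 6*b + 5*s (G(b, s) = -2 + (-6*b + (3 - 1*0 - 2*(-1))*s) = -2 + (-6*b + (3 + 0 + 2)*s) = -2 + (-6*b + 5*s) = -2 - 6*b + 5*s)
E = -15 (E = (-2 - 6*(-6) + 5*(-10)) + 1 = (-2 + 36 - 50) + 1 = -16 + 1 = -15)
C(J, I) = -38 (C(J, I) = -6 - 32 = -38)
C(E, -127) - D(211) = -38 - 1*(-148) = -38 + 148 = 110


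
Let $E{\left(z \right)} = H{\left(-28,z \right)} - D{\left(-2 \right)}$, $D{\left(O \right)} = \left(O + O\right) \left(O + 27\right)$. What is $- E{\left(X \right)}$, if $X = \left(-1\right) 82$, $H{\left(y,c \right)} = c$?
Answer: $-18$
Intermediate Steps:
$X = -82$
$D{\left(O \right)} = 2 O \left(27 + O\right)$
$E{\left(z \right)} = 100 + z$ ($E{\left(z \right)} = z - 2 \left(-2\right) \left(27 - 2\right) = z - 2 \left(-2\right) 25 = z - -100 = z + 100 = 100 + z$)
$- E{\left(X \right)} = - (100 - 82) = \left(-1\right) 18 = -18$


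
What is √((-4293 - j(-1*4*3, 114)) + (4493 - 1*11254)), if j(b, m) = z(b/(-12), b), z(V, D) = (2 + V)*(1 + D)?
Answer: I*√11021 ≈ 104.98*I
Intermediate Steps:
z(V, D) = (1 + D)*(2 + V)
j(b, m) = 2 - b²/12 + 23*b/12 (j(b, m) = 2 + b/(-12) + 2*b + b*(b/(-12)) = 2 + b*(-1/12) + 2*b + b*(b*(-1/12)) = 2 - b/12 + 2*b + b*(-b/12) = 2 - b/12 + 2*b - b²/12 = 2 - b²/12 + 23*b/12)
√((-4293 - j(-1*4*3, 114)) + (4493 - 1*11254)) = √((-4293 - (2 - (-1*4*3)²/12 + 23*(-1*4*3)/12)) + (4493 - 1*11254)) = √((-4293 - (2 - (-4*3)²/12 + 23*(-4*3)/12)) + (4493 - 11254)) = √((-4293 - (2 - 1/12*(-12)² + (23/12)*(-12))) - 6761) = √((-4293 - (2 - 1/12*144 - 23)) - 6761) = √((-4293 - (2 - 12 - 23)) - 6761) = √((-4293 - 1*(-33)) - 6761) = √((-4293 + 33) - 6761) = √(-4260 - 6761) = √(-11021) = I*√11021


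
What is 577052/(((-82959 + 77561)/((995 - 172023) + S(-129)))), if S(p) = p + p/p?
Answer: 49382956056/2699 ≈ 1.8297e+7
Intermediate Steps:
S(p) = 1 + p (S(p) = p + 1 = 1 + p)
577052/(((-82959 + 77561)/((995 - 172023) + S(-129)))) = 577052/(((-82959 + 77561)/((995 - 172023) + (1 - 129)))) = 577052/((-5398/(-171028 - 128))) = 577052/((-5398/(-171156))) = 577052/((-5398*(-1/171156))) = 577052/(2699/85578) = 577052*(85578/2699) = 49382956056/2699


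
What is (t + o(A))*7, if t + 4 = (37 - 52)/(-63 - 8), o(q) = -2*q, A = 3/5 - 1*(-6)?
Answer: -42217/355 ≈ -118.92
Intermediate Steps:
A = 33/5 (A = 3*(1/5) + 6 = 3/5 + 6 = 33/5 ≈ 6.6000)
t = -269/71 (t = -4 + (37 - 52)/(-63 - 8) = -4 - 15/(-71) = -4 - 15*(-1/71) = -4 + 15/71 = -269/71 ≈ -3.7887)
(t + o(A))*7 = (-269/71 - 2*33/5)*7 = (-269/71 - 66/5)*7 = -6031/355*7 = -42217/355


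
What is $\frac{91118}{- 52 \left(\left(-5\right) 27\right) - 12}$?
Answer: $\frac{45559}{3504} \approx 13.002$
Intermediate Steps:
$\frac{91118}{- 52 \left(\left(-5\right) 27\right) - 12} = \frac{91118}{\left(-52\right) \left(-135\right) - 12} = \frac{91118}{7020 - 12} = \frac{91118}{7008} = 91118 \cdot \frac{1}{7008} = \frac{45559}{3504}$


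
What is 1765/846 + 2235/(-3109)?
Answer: 3596575/2630214 ≈ 1.3674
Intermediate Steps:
1765/846 + 2235/(-3109) = 1765*(1/846) + 2235*(-1/3109) = 1765/846 - 2235/3109 = 3596575/2630214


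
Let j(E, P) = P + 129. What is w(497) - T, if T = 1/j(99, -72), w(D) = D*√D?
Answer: -1/57 + 497*√497 ≈ 11080.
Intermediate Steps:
w(D) = D^(3/2)
j(E, P) = 129 + P
T = 1/57 (T = 1/(129 - 72) = 1/57 ≈ 0.017544)
w(497) - T = 497^(3/2) - 1*1/57 = 497*√497 - 1/57 = -1/57 + 497*√497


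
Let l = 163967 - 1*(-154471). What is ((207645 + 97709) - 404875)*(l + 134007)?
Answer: -45027778845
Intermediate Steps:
l = 318438 (l = 163967 + 154471 = 318438)
((207645 + 97709) - 404875)*(l + 134007) = ((207645 + 97709) - 404875)*(318438 + 134007) = (305354 - 404875)*452445 = -99521*452445 = -45027778845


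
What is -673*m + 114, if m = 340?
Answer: -228706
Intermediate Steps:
-673*m + 114 = -673*340 + 114 = -228820 + 114 = -228706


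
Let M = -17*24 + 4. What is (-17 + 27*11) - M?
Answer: 684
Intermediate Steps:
M = -404 (M = -408 + 4 = -404)
(-17 + 27*11) - M = (-17 + 27*11) - 1*(-404) = (-17 + 297) + 404 = 280 + 404 = 684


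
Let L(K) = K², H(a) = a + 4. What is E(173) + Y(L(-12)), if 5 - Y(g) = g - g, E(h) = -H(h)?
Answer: -172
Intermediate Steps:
H(a) = 4 + a
E(h) = -4 - h (E(h) = -(4 + h) = -4 - h)
Y(g) = 5 (Y(g) = 5 - (g - g) = 5 - 1*0 = 5 + 0 = 5)
E(173) + Y(L(-12)) = (-4 - 1*173) + 5 = (-4 - 173) + 5 = -177 + 5 = -172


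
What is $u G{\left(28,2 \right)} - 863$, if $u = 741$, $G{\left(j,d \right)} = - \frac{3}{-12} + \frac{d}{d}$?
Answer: $\frac{253}{4} \approx 63.25$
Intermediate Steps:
$G{\left(j,d \right)} = \frac{5}{4}$ ($G{\left(j,d \right)} = \left(-3\right) \left(- \frac{1}{12}\right) + 1 = \frac{1}{4} + 1 = \frac{5}{4}$)
$u G{\left(28,2 \right)} - 863 = 741 \cdot \frac{5}{4} - 863 = \frac{3705}{4} - 863 = \frac{253}{4}$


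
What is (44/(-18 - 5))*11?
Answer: -484/23 ≈ -21.043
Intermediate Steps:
(44/(-18 - 5))*11 = (44/(-23))*11 = -1/23*44*11 = -44/23*11 = -484/23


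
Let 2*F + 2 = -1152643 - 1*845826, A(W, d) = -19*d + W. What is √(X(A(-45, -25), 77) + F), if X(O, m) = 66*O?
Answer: 47*I*√1758/2 ≈ 985.32*I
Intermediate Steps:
A(W, d) = W - 19*d
F = -1998471/2 (F = -1 + (-1152643 - 1*845826)/2 = -1 + (-1152643 - 845826)/2 = -1 + (½)*(-1998469) = -1 - 1998469/2 = -1998471/2 ≈ -9.9924e+5)
√(X(A(-45, -25), 77) + F) = √(66*(-45 - 19*(-25)) - 1998471/2) = √(66*(-45 + 475) - 1998471/2) = √(66*430 - 1998471/2) = √(28380 - 1998471/2) = √(-1941711/2) = 47*I*√1758/2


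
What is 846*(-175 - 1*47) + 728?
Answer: -187084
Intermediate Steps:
846*(-175 - 1*47) + 728 = 846*(-175 - 47) + 728 = 846*(-222) + 728 = -187812 + 728 = -187084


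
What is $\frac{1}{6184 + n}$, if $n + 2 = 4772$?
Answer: $\frac{1}{10954} \approx 9.1291 \cdot 10^{-5}$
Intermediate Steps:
$n = 4770$ ($n = -2 + 4772 = 4770$)
$\frac{1}{6184 + n} = \frac{1}{6184 + 4770} = \frac{1}{10954}$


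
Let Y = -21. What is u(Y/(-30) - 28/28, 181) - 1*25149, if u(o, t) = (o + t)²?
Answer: 750349/100 ≈ 7503.5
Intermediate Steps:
u(Y/(-30) - 28/28, 181) - 1*25149 = ((-21/(-30) - 28/28) + 181)² - 1*25149 = ((-21*(-1/30) - 28*1/28) + 181)² - 25149 = ((7/10 - 1) + 181)² - 25149 = (-3/10 + 181)² - 25149 = (1807/10)² - 25149 = 3265249/100 - 25149 = 750349/100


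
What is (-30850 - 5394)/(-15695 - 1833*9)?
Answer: 9061/8048 ≈ 1.1259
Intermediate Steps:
(-30850 - 5394)/(-15695 - 1833*9) = -36244/(-15695 - 16497) = -36244/(-32192) = -36244*(-1/32192) = 9061/8048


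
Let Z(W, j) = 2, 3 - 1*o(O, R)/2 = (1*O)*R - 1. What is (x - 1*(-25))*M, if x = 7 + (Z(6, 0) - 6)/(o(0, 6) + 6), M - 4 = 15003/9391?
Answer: 11669874/65737 ≈ 177.52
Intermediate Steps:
o(O, R) = 8 - 2*O*R (o(O, R) = 6 - 2*((1*O)*R - 1) = 6 - 2*(O*R - 1) = 6 - 2*(-1 + O*R) = 6 + (2 - 2*O*R) = 8 - 2*O*R)
M = 52567/9391 (M = 4 + 15003/9391 = 52567/9391 ≈ 5.5976)
x = 47/7 (x = 7 + (2 - 6)/((8 - 2*0*6) + 6) = 7 - 4/((8 + 0) + 6) = 7 - 4/(8 + 6) = 7 - 4/14 = 7 - 4*1/14 = 7 - 2/7 = 47/7 ≈ 6.7143)
(x - 1*(-25))*M = (47/7 - 1*(-25))*(52567/9391) = (47/7 + 25)*(52567/9391) = (222/7)*(52567/9391) = 11669874/65737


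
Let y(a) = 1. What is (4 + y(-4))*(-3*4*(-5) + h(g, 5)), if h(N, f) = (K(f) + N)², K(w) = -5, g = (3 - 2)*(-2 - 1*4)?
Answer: 905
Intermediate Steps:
g = -6 (g = 1*(-2 - 4) = 1*(-6) = -6)
h(N, f) = (-5 + N)²
(4 + y(-4))*(-3*4*(-5) + h(g, 5)) = (4 + 1)*(-3*4*(-5) + (-5 - 6)²) = 5*(-12*(-5) + (-11)²) = 5*(60 + 121) = 5*181 = 905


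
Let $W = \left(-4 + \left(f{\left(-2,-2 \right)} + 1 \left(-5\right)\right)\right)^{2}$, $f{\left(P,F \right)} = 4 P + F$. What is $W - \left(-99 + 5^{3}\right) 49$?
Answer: $-913$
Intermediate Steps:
$f{\left(P,F \right)} = F + 4 P$
$W = 361$ ($W = \left(-4 + \left(\left(-2 + 4 \left(-2\right)\right) + 1 \left(-5\right)\right)\right)^{2} = \left(-4 - 15\right)^{2} = \left(-19\right)^{2} = 361$)
$W - \left(-99 + 5^{3}\right) 49 = 361 - \left(-99 + 5^{3}\right) 49 = 361 - \left(-99 + 125\right) 49 = 361 - 26 \cdot 49 = 361 - 1274 = -913$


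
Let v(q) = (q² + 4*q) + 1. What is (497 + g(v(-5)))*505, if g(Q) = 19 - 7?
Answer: 257045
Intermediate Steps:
v(q) = 1 + q² + 4*q
g(Q) = 12
(497 + g(v(-5)))*505 = (497 + 12)*505 = 509*505 = 257045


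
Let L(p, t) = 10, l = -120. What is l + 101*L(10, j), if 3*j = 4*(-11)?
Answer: 890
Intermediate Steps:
j = -44/3 (j = (4*(-11))/3 = (⅓)*(-44) = -44/3 ≈ -14.667)
l + 101*L(10, j) = -120 + 101*10 = -120 + 1010 = 890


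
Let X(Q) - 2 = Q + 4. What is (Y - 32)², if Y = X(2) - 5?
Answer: 841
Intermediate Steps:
X(Q) = 6 + Q (X(Q) = 2 + (Q + 4) = 2 + (4 + Q) = 6 + Q)
Y = 3 (Y = (6 + 2) - 5 = 8 - 5 = 3)
(Y - 32)² = (3 - 32)² = (-29)² = 841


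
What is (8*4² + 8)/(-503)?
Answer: -136/503 ≈ -0.27038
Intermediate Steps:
(8*4² + 8)/(-503) = (8*16 + 8)*(-1/503) = (128 + 8)*(-1/503) = 136*(-1/503) = -136/503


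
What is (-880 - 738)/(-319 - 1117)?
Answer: 809/718 ≈ 1.1267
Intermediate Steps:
(-880 - 738)/(-319 - 1117) = -1618/(-1436) = -1618*(-1/1436) = 809/718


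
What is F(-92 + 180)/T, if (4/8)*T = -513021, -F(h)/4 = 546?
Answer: 364/171007 ≈ 0.0021286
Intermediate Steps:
F(h) = -2184 (F(h) = -4*546 = -2184)
T = -1026042 (T = 2*(-513021) = -1026042)
F(-92 + 180)/T = -2184/(-1026042) = -2184*(-1/1026042) = 364/171007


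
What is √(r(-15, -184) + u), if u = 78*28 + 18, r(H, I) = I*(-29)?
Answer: √7538 ≈ 86.822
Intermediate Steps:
r(H, I) = -29*I
u = 2202 (u = 2184 + 18 = 2202)
√(r(-15, -184) + u) = √(-29*(-184) + 2202) = √(5336 + 2202) = √7538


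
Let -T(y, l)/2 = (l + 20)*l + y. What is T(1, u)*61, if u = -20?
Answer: -122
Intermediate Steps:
T(y, l) = -2*y - 2*l*(20 + l) (T(y, l) = -2*((l + 20)*l + y) = -2*((20 + l)*l + y) = -2*(l*(20 + l) + y) = -2*(y + l*(20 + l)) = -2*y - 2*l*(20 + l))
T(1, u)*61 = (-40*(-20) - 2*1 - 2*(-20)**2)*61 = (800 - 2 - 2*400)*61 = (800 - 2 - 800)*61 = -2*61 = -122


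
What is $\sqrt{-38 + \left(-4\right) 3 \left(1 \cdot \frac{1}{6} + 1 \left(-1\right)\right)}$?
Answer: $2 i \sqrt{7} \approx 5.2915 i$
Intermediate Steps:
$\sqrt{-38 + \left(-4\right) 3 \left(1 \cdot \frac{1}{6} + 1 \left(-1\right)\right)} = \sqrt{-38 - 12 \left(1 \cdot \frac{1}{6} - 1\right)} = \sqrt{-38 - 12 \left(\frac{1}{6} - 1\right)} = \sqrt{-38 - -10} = \sqrt{-38 + 10} = \sqrt{-28} = 2 i \sqrt{7}$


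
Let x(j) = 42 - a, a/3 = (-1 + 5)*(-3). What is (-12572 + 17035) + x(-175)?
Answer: 4541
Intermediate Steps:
a = -36 (a = 3*((-1 + 5)*(-3)) = 3*(4*(-3)) = 3*(-12) = -36)
x(j) = 78 (x(j) = 42 - 1*(-36) = 42 + 36 = 78)
(-12572 + 17035) + x(-175) = (-12572 + 17035) + 78 = 4463 + 78 = 4541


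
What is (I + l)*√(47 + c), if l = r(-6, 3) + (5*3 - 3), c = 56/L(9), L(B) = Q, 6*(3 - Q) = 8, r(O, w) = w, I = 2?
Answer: 17*√2015/5 ≈ 152.62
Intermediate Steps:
Q = 5/3 (Q = 3 - ⅙*8 = 3 - 4/3 = 5/3 ≈ 1.6667)
L(B) = 5/3
c = 168/5 (c = 56/(5/3) = 56*(⅗) = 168/5 ≈ 33.600)
l = 15 (l = 3 + (5*3 - 3) = 3 + (15 - 3) = 3 + 12 = 15)
(I + l)*√(47 + c) = (2 + 15)*√(47 + 168/5) = 17*√(403/5) = 17*(√2015/5) = 17*√2015/5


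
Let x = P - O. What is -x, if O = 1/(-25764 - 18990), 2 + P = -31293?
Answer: 1400576429/44754 ≈ 31295.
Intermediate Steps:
P = -31295 (P = -2 - 31293 = -31295)
O = -1/44754 (O = 1/(-44754) = -1/44754 ≈ -2.2344e-5)
x = -1400576429/44754 (x = -31295 - 1*(-1/44754) = -31295 + 1/44754 = -1400576429/44754 ≈ -31295.)
-x = -1*(-1400576429/44754) = 1400576429/44754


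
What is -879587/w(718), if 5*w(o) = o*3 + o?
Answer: -4397935/2872 ≈ -1531.3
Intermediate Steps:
w(o) = 4*o/5 (w(o) = (o*3 + o)/5 = (3*o + o)/5 = (4*o)/5 = 4*o/5)
-879587/w(718) = -879587/((⅘)*718) = -879587/2872/5 = -879587*5/2872 = -4397935/2872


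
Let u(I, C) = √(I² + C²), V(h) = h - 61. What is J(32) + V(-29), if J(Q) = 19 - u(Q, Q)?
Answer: -71 - 32*√2 ≈ -116.25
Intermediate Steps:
V(h) = -61 + h
u(I, C) = √(C² + I²)
J(Q) = 19 - √2*√(Q²) (J(Q) = 19 - √(Q² + Q²) = 19 - √(2*Q²) = 19 - √2*√(Q²))
J(32) + V(-29) = (19 - √2*√(32²)) + (-61 - 29) = (19 - √2*√1024) - 90 = (19 - 1*√2*32) - 90 = (19 - 32*√2) - 90 = -71 - 32*√2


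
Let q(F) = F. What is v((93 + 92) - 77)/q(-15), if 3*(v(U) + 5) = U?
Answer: -31/15 ≈ -2.0667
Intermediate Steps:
v(U) = -5 + U/3
v((93 + 92) - 77)/q(-15) = (-5 + ((93 + 92) - 77)/3)/(-15) = (-5 + (185 - 77)/3)*(-1/15) = (-5 + (1/3)*108)*(-1/15) = (-5 + 36)*(-1/15) = 31*(-1/15) = -31/15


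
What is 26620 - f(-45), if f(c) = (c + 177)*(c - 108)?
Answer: 46816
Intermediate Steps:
f(c) = (-108 + c)*(177 + c) (f(c) = (177 + c)*(-108 + c) = (-108 + c)*(177 + c))
26620 - f(-45) = 26620 - (-19116 + (-45)² + 69*(-45)) = 26620 - (-19116 + 2025 - 3105) = 26620 - 1*(-20196) = 26620 + 20196 = 46816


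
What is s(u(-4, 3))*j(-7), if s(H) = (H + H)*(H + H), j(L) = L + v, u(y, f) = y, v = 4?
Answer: -192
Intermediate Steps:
j(L) = 4 + L (j(L) = L + 4 = 4 + L)
s(H) = 4*H**2 (s(H) = (2*H)*(2*H) = 4*H**2)
s(u(-4, 3))*j(-7) = (4*(-4)**2)*(4 - 7) = (4*16)*(-3) = 64*(-3) = -192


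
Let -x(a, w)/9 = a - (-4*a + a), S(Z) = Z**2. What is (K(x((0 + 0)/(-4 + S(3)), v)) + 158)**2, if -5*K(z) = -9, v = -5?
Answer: 638401/25 ≈ 25536.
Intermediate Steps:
x(a, w) = -36*a (x(a, w) = -9*(a - (-4*a + a)) = -9*(a - (-3)*a) = -9*(a + 3*a) = -36*a)
K(z) = 9/5 (K(z) = -1/5*(-9) = 9/5)
(K(x((0 + 0)/(-4 + S(3)), v)) + 158)**2 = (9/5 + 158)**2 = (799/5)**2 = 638401/25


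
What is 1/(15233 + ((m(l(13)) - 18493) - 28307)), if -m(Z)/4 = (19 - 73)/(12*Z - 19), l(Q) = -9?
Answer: -127/4009225 ≈ -3.1677e-5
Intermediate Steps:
m(Z) = 216/(-19 + 12*Z) (m(Z) = -4*(19 - 73)/(12*Z - 19) = -(-216)/(-19 + 12*Z) = 216/(-19 + 12*Z))
1/(15233 + ((m(l(13)) - 18493) - 28307)) = 1/(15233 + ((216/(-19 + 12*(-9)) - 18493) - 28307)) = 1/(15233 + ((216/(-19 - 108) - 18493) - 28307)) = 1/(15233 + ((216/(-127) - 18493) - 28307)) = 1/(15233 + ((216*(-1/127) - 18493) - 28307)) = 1/(15233 + ((-216/127 - 18493) - 28307)) = 1/(15233 + (-2348827/127 - 28307)) = 1/(15233 - 5943816/127) = 1/(-4009225/127) = -127/4009225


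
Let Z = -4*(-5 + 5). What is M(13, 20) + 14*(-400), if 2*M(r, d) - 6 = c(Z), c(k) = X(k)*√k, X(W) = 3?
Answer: -5597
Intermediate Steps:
Z = 0 (Z = -4*0 = 0)
c(k) = 3*√k
M(r, d) = 3 (M(r, d) = 3 + (3*√0)/2 = 3 + (3*0)/2 = 3 + (½)*0 = 3 + 0 = 3)
M(13, 20) + 14*(-400) = 3 + 14*(-400) = 3 - 5600 = -5597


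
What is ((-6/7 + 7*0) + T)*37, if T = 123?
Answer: 31635/7 ≈ 4519.3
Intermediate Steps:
((-6/7 + 7*0) + T)*37 = ((-6/7 + 7*0) + 123)*37 = ((-6*⅐ + 0) + 123)*37 = ((-6/7 + 0) + 123)*37 = (-6/7 + 123)*37 = (855/7)*37 = 31635/7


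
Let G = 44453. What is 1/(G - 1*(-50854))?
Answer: 1/95307 ≈ 1.0492e-5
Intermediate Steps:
1/(G - 1*(-50854)) = 1/(44453 - 1*(-50854)) = 1/(44453 + 50854) = 1/95307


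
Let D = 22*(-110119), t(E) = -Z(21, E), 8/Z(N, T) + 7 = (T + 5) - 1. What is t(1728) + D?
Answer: -4179016058/1725 ≈ -2.4226e+6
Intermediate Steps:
Z(N, T) = 8/(-3 + T) (Z(N, T) = 8/(-7 + ((T + 5) - 1)) = 8/(-7 + ((5 + T) - 1)) = 8/(-7 + (4 + T)) = 8/(-3 + T))
t(E) = -8/(-3 + E)
D = -2422618
t(1728) + D = -8/(-3 + 1728) - 2422618 = -8/1725 - 2422618 = -4179016058/1725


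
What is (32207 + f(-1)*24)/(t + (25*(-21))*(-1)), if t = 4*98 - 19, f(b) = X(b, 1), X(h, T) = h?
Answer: 32183/898 ≈ 35.839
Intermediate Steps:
f(b) = b
t = 373 (t = 392 - 19 = 373)
(32207 + f(-1)*24)/(t + (25*(-21))*(-1)) = (32207 - 1*24)/(373 + (25*(-21))*(-1)) = (32207 - 24)/(373 - 525*(-1)) = 32183/(373 + 525) = 32183/898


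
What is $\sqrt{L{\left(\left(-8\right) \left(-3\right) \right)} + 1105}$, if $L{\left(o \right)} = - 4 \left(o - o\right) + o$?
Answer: $\sqrt{1129} \approx 33.601$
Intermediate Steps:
$L{\left(o \right)} = o$ ($L{\left(o \right)} = \left(-4\right) 0 + o = 0 + o = o$)
$\sqrt{L{\left(\left(-8\right) \left(-3\right) \right)} + 1105} = \sqrt{\left(-8\right) \left(-3\right) + 1105} = \sqrt{24 + 1105} = \sqrt{1129}$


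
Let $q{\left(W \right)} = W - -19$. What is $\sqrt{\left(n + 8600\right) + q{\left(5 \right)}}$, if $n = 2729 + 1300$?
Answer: $\sqrt{12653} \approx 112.49$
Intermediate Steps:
$q{\left(W \right)} = 19 + W$ ($q{\left(W \right)} = W + 19 = 19 + W$)
$n = 4029$
$\sqrt{\left(n + 8600\right) + q{\left(5 \right)}} = \sqrt{\left(4029 + 8600\right) + \left(19 + 5\right)} = \sqrt{12629 + 24} = \sqrt{12653}$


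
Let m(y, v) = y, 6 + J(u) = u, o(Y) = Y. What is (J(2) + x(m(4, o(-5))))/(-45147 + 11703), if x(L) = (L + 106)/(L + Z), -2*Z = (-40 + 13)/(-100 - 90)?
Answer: -8957/12482973 ≈ -0.00071754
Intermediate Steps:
J(u) = -6 + u
Z = -27/380 (Z = -(-40 + 13)/(2*(-100 - 90)) = -(-27)/(2*(-190)) = -(-27)*(-1)/(2*190) = -½*27/190 = -27/380 ≈ -0.071053)
x(L) = (106 + L)/(-27/380 + L) (x(L) = (L + 106)/(L - 27/380) = (106 + L)/(-27/380 + L))
(J(2) + x(m(4, o(-5))))/(-45147 + 11703) = ((-6 + 2) + 380*(106 + 4)/(-27 + 380*4))/(-45147 + 11703) = (-4 + 380*110/(-27 + 1520))/(-33444) = (-4 + 380*110/1493)*(-1/33444) = (-4 + 380*(1/1493)*110)*(-1/33444) = (-4 + 41800/1493)*(-1/33444) = (35828/1493)*(-1/33444) = -8957/12482973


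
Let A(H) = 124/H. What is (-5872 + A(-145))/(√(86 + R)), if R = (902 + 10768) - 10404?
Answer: -212891*√2/1885 ≈ -159.72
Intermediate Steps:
R = 1266 (R = 11670 - 10404 = 1266)
(-5872 + A(-145))/(√(86 + R)) = (-5872 + 124/(-145))/(√(86 + 1266)) = (-5872 + 124*(-1/145))/(√1352) = (-5872 - 124/145)/((26*√2)) = -212891*√2/1885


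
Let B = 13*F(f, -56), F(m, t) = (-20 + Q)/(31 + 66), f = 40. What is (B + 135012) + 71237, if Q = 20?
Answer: 206249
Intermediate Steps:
F(m, t) = 0 (F(m, t) = (-20 + 20)/(31 + 66) = 0/97 = 0*(1/97) = 0)
B = 0 (B = 13*0 = 0)
(B + 135012) + 71237 = (0 + 135012) + 71237 = 135012 + 71237 = 206249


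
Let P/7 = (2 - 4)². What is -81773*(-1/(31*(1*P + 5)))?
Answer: 81773/1023 ≈ 79.934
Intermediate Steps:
P = 28 (P = 7*(2 - 4)² = 7*(-2)² = 7*4 = 28)
-81773*(-1/(31*(1*P + 5))) = -81773*(-1/(31*(1*28 + 5))) = -81773*(-1/(31*(28 + 5))) = -81773/((33*31)*(-1)) = -81773/(1023*(-1)) = -81773/(-1023) = -81773*(-1/1023) = 81773/1023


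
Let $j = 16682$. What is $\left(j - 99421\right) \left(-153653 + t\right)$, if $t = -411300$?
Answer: $46743646267$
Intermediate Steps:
$\left(j - 99421\right) \left(-153653 + t\right) = \left(16682 - 99421\right) \left(-153653 - 411300\right) = \left(-82739\right) \left(-564953\right) = 46743646267$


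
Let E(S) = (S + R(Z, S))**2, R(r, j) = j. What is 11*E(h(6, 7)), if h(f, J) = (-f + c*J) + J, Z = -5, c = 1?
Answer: 2816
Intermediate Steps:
h(f, J) = -f + 2*J (h(f, J) = (-f + 1*J) + J = (-f + J) + J = (J - f) + J = -f + 2*J)
E(S) = 4*S**2 (E(S) = (S + S)**2 = (2*S)**2 = 4*S**2)
11*E(h(6, 7)) = 11*(4*(-1*6 + 2*7)**2) = 11*(4*(-6 + 14)**2) = 11*(4*8**2) = 11*(4*64) = 11*256 = 2816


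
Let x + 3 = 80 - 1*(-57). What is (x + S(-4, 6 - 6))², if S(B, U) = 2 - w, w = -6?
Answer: 20164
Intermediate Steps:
x = 134 (x = -3 + (80 - 1*(-57)) = -3 + (80 + 57) = -3 + 137 = 134)
S(B, U) = 8 (S(B, U) = 2 - 1*(-6) = 2 + 6 = 8)
(x + S(-4, 6 - 6))² = (134 + 8)² = 142² = 20164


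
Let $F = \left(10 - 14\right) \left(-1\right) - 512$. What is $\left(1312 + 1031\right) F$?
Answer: $-1190244$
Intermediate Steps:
$F = -508$ ($F = \left(-4\right) \left(-1\right) - 512 = 4 - 512 = -508$)
$\left(1312 + 1031\right) F = \left(1312 + 1031\right) \left(-508\right) = 2343 \left(-508\right) = -1190244$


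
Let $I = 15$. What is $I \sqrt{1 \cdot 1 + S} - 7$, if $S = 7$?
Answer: $-7 + 30 \sqrt{2} \approx 35.426$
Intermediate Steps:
$I \sqrt{1 \cdot 1 + S} - 7 = 15 \sqrt{1 \cdot 1 + 7} - 7 = 15 \sqrt{1 + 7} - 7 = 15 \sqrt{8} - 7 = 15 \cdot 2 \sqrt{2} - 7 = 30 \sqrt{2} - 7 = -7 + 30 \sqrt{2}$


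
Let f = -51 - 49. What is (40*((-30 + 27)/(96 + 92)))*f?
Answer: 3000/47 ≈ 63.830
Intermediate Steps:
f = -100
(40*((-30 + 27)/(96 + 92)))*f = (40*((-30 + 27)/(96 + 92)))*(-100) = (40*(-3/188))*(-100) = -30/47*(-100) = 3000/47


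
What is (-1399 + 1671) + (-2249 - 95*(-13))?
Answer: -742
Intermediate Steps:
(-1399 + 1671) + (-2249 - 95*(-13)) = 272 + (-2249 - 1*(-1235)) = 272 + (-2249 + 1235) = 272 - 1014 = -742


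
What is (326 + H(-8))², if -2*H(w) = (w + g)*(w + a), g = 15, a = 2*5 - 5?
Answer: 452929/4 ≈ 1.1323e+5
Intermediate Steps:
a = 5 (a = 10 - 5 = 5)
H(w) = -(5 + w)*(15 + w)/2 (H(w) = -(w + 15)*(w + 5)/2 = -(15 + w)*(5 + w)/2 = -(5 + w)*(15 + w)/2)
(326 + H(-8))² = (326 + (-75/2 - 10*(-8) - ½*(-8)²))² = (326 + (-75/2 + 80 - ½*64))² = (326 + (-75/2 + 80 - 32))² = (326 + 21/2)² = (673/2)² = 452929/4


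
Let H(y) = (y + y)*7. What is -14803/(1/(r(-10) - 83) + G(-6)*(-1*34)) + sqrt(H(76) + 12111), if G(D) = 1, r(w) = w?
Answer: 1376679/3163 + 5*sqrt(527) ≈ 550.03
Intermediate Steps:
H(y) = 14*y (H(y) = (2*y)*7 = 14*y)
-14803/(1/(r(-10) - 83) + G(-6)*(-1*34)) + sqrt(H(76) + 12111) = -14803/(1/(-10 - 83) + 1*(-1*34)) + sqrt(14*76 + 12111) = -14803/(1/(-93) + 1*(-34)) + sqrt(1064 + 12111) = -14803/(-1/93 - 34) + sqrt(13175) = -14803/(-3163/93) + 5*sqrt(527) = -14803*(-93/3163) + 5*sqrt(527) = 1376679/3163 + 5*sqrt(527)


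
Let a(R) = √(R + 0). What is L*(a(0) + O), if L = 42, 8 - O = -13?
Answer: 882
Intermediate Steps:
O = 21 (O = 8 - 1*(-13) = 8 + 13 = 21)
a(R) = √R
L*(a(0) + O) = 42*(√0 + 21) = 42*(0 + 21) = 42*21 = 882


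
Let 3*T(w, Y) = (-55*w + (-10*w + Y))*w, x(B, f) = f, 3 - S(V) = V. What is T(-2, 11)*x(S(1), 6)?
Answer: -564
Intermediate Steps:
S(V) = 3 - V
T(w, Y) = w*(Y - 65*w)/3 (T(w, Y) = ((-55*w + (-10*w + Y))*w)/3 = ((-55*w + (Y - 10*w))*w)/3 = ((Y - 65*w)*w)/3 = (w*(Y - 65*w))/3 = w*(Y - 65*w)/3)
T(-2, 11)*x(S(1), 6) = ((⅓)*(-2)*(11 - 65*(-2)))*6 = ((⅓)*(-2)*(11 + 130))*6 = ((⅓)*(-2)*141)*6 = -94*6 = -564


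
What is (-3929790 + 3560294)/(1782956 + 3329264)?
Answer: -92374/1278055 ≈ -0.072277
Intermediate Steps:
(-3929790 + 3560294)/(1782956 + 3329264) = -369496/5112220 = -369496*1/5112220 = -92374/1278055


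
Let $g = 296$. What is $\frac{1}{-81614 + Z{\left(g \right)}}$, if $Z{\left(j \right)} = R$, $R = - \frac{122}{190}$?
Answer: $- \frac{95}{7753391} \approx -1.2253 \cdot 10^{-5}$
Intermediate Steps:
$R = - \frac{61}{95}$ ($R = \left(-122\right) \frac{1}{190} = - \frac{61}{95} \approx -0.64211$)
$Z{\left(j \right)} = - \frac{61}{95}$
$\frac{1}{-81614 + Z{\left(g \right)}} = \frac{1}{-81614 - \frac{61}{95}} = \frac{1}{- \frac{7753391}{95}} = - \frac{95}{7753391}$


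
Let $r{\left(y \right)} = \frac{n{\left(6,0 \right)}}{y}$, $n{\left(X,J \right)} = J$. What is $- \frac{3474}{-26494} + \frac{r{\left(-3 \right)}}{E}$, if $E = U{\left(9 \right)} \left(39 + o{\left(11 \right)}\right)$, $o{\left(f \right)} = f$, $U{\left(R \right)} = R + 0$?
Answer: $\frac{1737}{13247} \approx 0.13112$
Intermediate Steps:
$U{\left(R \right)} = R$
$E = 450$ ($E = 9 \left(39 + 11\right) = 9 \cdot 50 = 450$)
$r{\left(y \right)} = 0$ ($r{\left(y \right)} = \frac{0}{y} = 0$)
$- \frac{3474}{-26494} + \frac{r{\left(-3 \right)}}{E} = - \frac{3474}{-26494} + \frac{0}{450} = \left(-3474\right) \left(- \frac{1}{26494}\right) + 0 \cdot \frac{1}{450} = \frac{1737}{13247} + 0 = \frac{1737}{13247}$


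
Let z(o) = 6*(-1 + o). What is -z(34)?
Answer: -198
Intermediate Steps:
z(o) = -6 + 6*o
-z(34) = -(-6 + 6*34) = -(-6 + 204) = -1*198 = -198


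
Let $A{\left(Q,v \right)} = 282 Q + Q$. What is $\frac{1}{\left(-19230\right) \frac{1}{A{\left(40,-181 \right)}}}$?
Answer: $- \frac{1132}{1923} \approx -0.58866$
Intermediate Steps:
$A{\left(Q,v \right)} = 283 Q$
$\frac{1}{\left(-19230\right) \frac{1}{A{\left(40,-181 \right)}}} = \frac{1}{\left(-19230\right) \frac{1}{283 \cdot 40}} = \frac{1}{\left(-19230\right) \frac{1}{11320}} = \frac{1}{- \frac{1923}{1132}} = - \frac{1132}{1923}$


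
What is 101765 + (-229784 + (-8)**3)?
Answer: -128531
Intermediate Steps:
101765 + (-229784 + (-8)**3) = 101765 + (-229784 - 512) = 101765 - 230296 = -128531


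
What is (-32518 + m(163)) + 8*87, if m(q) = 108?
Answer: -31714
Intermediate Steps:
(-32518 + m(163)) + 8*87 = (-32518 + 108) + 8*87 = -32410 + 696 = -31714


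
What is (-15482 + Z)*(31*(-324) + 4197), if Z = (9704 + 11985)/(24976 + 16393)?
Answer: 91334870223/1009 ≈ 9.0520e+7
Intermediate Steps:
Z = 529/1009 (Z = 21689/41369 = 21689*(1/41369) = 529/1009 ≈ 0.52428)
(-15482 + Z)*(31*(-324) + 4197) = (-15482 + 529/1009)*(31*(-324) + 4197) = -15620809*(-10044 + 4197)/1009 = -15620809/1009*(-5847) = 91334870223/1009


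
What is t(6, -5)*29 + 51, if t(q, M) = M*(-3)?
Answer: 486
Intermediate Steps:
t(q, M) = -3*M
t(6, -5)*29 + 51 = -3*(-5)*29 + 51 = 15*29 + 51 = 435 + 51 = 486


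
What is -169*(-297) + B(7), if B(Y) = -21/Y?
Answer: 50190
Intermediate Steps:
-169*(-297) + B(7) = -169*(-297) - 21/7 = 50193 - 21*⅐ = 50193 - 3 = 50190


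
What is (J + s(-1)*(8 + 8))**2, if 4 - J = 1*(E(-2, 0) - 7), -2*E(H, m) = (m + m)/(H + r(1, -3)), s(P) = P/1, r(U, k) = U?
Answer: 25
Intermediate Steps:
s(P) = P (s(P) = P*1 = P)
E(H, m) = -m/(1 + H) (E(H, m) = -(m + m)/(2*(H + 1)) = -2*m/(2*(1 + H)) = -m/(1 + H))
J = 11 (J = 4 - (-1*0/(1 - 2) - 7) = 4 - (-1*0/(-1) - 7) = 4 - (-1*0*(-1) - 7) = 4 - (0 - 7) = 4 - (-7) = 4 - 1*(-7) = 4 + 7 = 11)
(J + s(-1)*(8 + 8))**2 = (11 - (8 + 8))**2 = (11 - 1*16)**2 = (11 - 16)**2 = (-5)**2 = 25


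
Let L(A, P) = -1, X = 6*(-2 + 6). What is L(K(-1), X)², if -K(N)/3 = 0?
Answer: 1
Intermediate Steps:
K(N) = 0 (K(N) = -3*0 = 0)
X = 24 (X = 6*4 = 24)
L(K(-1), X)² = (-1)² = 1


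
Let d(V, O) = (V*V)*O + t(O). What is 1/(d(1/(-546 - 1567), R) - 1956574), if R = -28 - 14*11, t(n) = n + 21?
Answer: -4464769/8736369769397 ≈ -5.1106e-7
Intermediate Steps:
t(n) = 21 + n
R = -182 (R = -28 - 154 = -182)
d(V, O) = 21 + O + O*V² (d(V, O) = (V*V)*O + (21 + O) = V²*O + (21 + O) = O*V² + (21 + O) = 21 + O + O*V²)
1/(d(1/(-546 - 1567), R) - 1956574) = 1/((21 - 182 - 182/(-546 - 1567)²) - 1956574) = 1/((21 - 182 - 182*(1/(-2113))²) - 1956574) = 1/((21 - 182 - 182*(-1/2113)²) - 1956574) = 1/((21 - 182 - 182*1/4464769) - 1956574) = 1/((21 - 182 - 182/4464769) - 1956574) = 1/(-718827991/4464769 - 1956574) = 1/(-8736369769397/4464769) = -4464769/8736369769397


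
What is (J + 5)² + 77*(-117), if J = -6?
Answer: -9008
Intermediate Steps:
(J + 5)² + 77*(-117) = (-6 + 5)² + 77*(-117) = (-1)² - 9009 = 1 - 9009 = -9008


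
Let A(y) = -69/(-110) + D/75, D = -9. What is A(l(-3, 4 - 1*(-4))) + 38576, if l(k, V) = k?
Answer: 21217079/550 ≈ 38577.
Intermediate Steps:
A(y) = 279/550 (A(y) = -69/(-110) - 9/75 = -69*(-1/110) - 9*1/75 = 69/110 - 3/25 = 279/550)
A(l(-3, 4 - 1*(-4))) + 38576 = 279/550 + 38576 = 21217079/550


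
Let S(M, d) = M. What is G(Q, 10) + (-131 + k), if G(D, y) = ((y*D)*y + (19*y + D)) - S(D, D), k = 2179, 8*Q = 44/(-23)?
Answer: 50924/23 ≈ 2214.1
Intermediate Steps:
Q = -11/46 (Q = (44/(-23))/8 = (44*(-1/23))/8 = (1/8)*(-44/23) = -11/46 ≈ -0.23913)
G(D, y) = 19*y + D*y**2 (G(D, y) = ((y*D)*y + (19*y + D)) - D = ((D*y)*y + (D + 19*y)) - D = (D*y**2 + (D + 19*y)) - D = (D + 19*y + D*y**2) - D = 19*y + D*y**2)
G(Q, 10) + (-131 + k) = 10*(19 - 11/46*10) + (-131 + 2179) = 10*(19 - 55/23) + 2048 = 10*(382/23) + 2048 = 3820/23 + 2048 = 50924/23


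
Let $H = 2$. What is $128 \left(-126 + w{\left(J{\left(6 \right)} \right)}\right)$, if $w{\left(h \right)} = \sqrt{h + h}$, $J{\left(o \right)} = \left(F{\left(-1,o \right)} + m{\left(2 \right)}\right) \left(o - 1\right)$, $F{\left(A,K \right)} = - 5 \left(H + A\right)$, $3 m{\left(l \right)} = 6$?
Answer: $-16128 + 128 i \sqrt{30} \approx -16128.0 + 701.08 i$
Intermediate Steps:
$m{\left(l \right)} = 2$ ($m{\left(l \right)} = \frac{1}{3} \cdot 6 = 2$)
$F{\left(A,K \right)} = -10 - 5 A$ ($F{\left(A,K \right)} = - 5 \left(2 + A\right) = -10 - 5 A$)
$J{\left(o \right)} = 3 - 3 o$ ($J{\left(o \right)} = \left(\left(-10 - -5\right) + 2\right) \left(o - 1\right) = \left(\left(-10 + 5\right) + 2\right) \left(-1 + o\right) = \left(-5 + 2\right) \left(-1 + o\right) = - 3 \left(-1 + o\right) = 3 - 3 o$)
$w{\left(h \right)} = \sqrt{2} \sqrt{h}$ ($w{\left(h \right)} = \sqrt{2 h} = \sqrt{2} \sqrt{h}$)
$128 \left(-126 + w{\left(J{\left(6 \right)} \right)}\right) = 128 \left(-126 + \sqrt{2} \sqrt{3 - 18}\right) = 128 \left(-126 + \sqrt{2} \sqrt{-15}\right) = 128 \left(-126 + \sqrt{2} i \sqrt{15}\right) = 128 \left(-126 + i \sqrt{30}\right) = -16128 + 128 i \sqrt{30}$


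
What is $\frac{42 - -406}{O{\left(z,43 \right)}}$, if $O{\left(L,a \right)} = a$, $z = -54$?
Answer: $\frac{448}{43} \approx 10.419$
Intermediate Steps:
$\frac{42 - -406}{O{\left(z,43 \right)}} = \frac{42 - -406}{43} = \left(42 + 406\right) \frac{1}{43} = 448 \cdot \frac{1}{43} = \frac{448}{43}$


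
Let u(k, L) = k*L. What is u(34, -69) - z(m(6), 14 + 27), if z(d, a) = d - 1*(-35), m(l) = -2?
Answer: -2379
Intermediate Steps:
u(k, L) = L*k
z(d, a) = 35 + d (z(d, a) = d + 35 = 35 + d)
u(34, -69) - z(m(6), 14 + 27) = -69*34 - (35 - 2) = -2346 - 1*33 = -2346 - 33 = -2379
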